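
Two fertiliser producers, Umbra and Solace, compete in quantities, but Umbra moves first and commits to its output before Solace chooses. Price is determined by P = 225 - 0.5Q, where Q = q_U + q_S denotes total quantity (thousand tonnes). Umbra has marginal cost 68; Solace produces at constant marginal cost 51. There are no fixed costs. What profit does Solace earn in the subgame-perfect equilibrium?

The follower Solace best-responds to any q_U: π_S = (225 - 0.5Q)q_S - 51q_S.
Setting the follower's marginal profit to zero, 174 - (1/2)q_U - q_S = 0, i.e. q_S = (174 - (1/2)q_U).
The leader anticipates this reaction. Substituting into P = 225 - 0.5Q gives P = 138 - (1/4)q_U, so π_U = (138 - (1/4)q_U)q_U - 68q_U.
The leader's first-order condition 70 - (1/2)q_U = 0 yields q_U = 140.
Then q_S = (174 - (1/2)·140) = 104.
Price P = 225 - (1/2)·244 = 103.
Solace's profit: (103 - 51)·104 = 5408.

5408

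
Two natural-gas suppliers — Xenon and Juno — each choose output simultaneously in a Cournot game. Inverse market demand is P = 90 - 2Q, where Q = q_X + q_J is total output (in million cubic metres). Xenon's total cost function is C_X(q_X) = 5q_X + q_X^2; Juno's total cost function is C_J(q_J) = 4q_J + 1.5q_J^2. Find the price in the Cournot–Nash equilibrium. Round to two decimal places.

Xenon's profit: π_X = (90 - 2Q)q_X - (5q_X + q_X²). Setting ∂π_X/∂q_X = 0: 85 - 6q_X - 2(q_J) = 0.
Juno's first-order condition: 86 - 7q_J - 2(q_X) = 0.
So q_X = (85 - 2q_J)/6 and q_J = (86 - 2q_X)/7.
Substituting one into the other gives q_X = 423/38 and q_J = 173/19.
Total output Q = 769/38, so price P = 90 - 2·(769/38) = 941/19.

49.53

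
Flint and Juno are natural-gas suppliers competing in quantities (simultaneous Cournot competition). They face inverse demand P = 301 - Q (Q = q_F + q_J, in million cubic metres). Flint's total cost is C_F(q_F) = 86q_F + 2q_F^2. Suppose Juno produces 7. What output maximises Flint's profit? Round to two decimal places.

34.67

With the rival's output fixed at 7, Flint's profit is π_F = (301 - 7 - q_F)q_F - (86q_F + 2q_F²) = (294 - q_F)q_F - (86q_F + 2q_F²).
∂π_F/∂q_F = 208 - 6q_F = 0, so q_F = 104/3.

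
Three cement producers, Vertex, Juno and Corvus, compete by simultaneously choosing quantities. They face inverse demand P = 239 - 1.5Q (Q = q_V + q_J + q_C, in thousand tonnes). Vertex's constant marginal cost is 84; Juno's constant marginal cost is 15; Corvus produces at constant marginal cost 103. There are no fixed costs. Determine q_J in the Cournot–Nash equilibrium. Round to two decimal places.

Vertex's profit: π_V = (239 - 1.5Q)q_V - (84q_V). Setting ∂π_V/∂q_V = 0: 155 - 3q_V - (3/2)(q_J + q_C) = 0.
Juno's profit: π_J = (239 - 1.5Q)q_J - (15q_J). Setting ∂π_J/∂q_J = 0: 224 - 3q_J - (3/2)(q_V + q_C) = 0.
Corvus's profit: π_C = (239 - 1.5Q)q_C - (103q_C). Setting ∂π_C/∂q_C = 0: 136 - 3q_C - (3/2)(q_V + q_J) = 0.
Adding the 3 conditions: 515 − 3Q − 3Q = 0, i.e. Q = 515/6.
Back-substituting: q_V = (155 − 515/4)/(3/2) = 35/2, q_J = (224 − 515/4)/(3/2) = 127/2, q_C = (136 − 515/4)/(3/2) = 29/6.

63.50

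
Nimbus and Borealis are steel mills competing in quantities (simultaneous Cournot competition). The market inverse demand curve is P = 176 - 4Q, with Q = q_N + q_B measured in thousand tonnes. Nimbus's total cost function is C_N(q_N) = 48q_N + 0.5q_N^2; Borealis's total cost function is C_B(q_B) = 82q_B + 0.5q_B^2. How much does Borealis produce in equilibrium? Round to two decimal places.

Nimbus's profit: π_N = (176 - 4Q)q_N - (48q_N + (1/2)q_N²). Setting ∂π_N/∂q_N = 0: 128 - 9q_N - 4(q_B) = 0.
Borealis's first-order condition: 94 - 9q_B - 4(q_N) = 0.
Rearranging gives the reaction functions q_N = (128 - 4q_B)/9 and q_B = (94 - 4q_N)/9.
Solving the pair: q_N = 776/65, q_B = 334/65.

5.14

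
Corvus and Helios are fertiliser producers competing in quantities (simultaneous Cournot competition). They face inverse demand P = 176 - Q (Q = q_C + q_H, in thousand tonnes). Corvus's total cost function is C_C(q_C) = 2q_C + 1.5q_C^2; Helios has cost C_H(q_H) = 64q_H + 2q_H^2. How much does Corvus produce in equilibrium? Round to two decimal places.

Corvus's profit: π_C = (176 - Q)q_C - (2q_C + (3/2)q_C²). Setting ∂π_C/∂q_C = 0: 174 - 5q_C - (q_H) = 0.
Helios's profit: π_H = (176 - Q)q_H - (64q_H + 2q_H²). Setting ∂π_H/∂q_H = 0: 112 - 6q_H - (q_C) = 0.
So q_C = (174 - q_H)/5 and q_H = (112 - q_C)/6.
Substituting one into the other gives q_C = 932/29 and q_H = 386/29.

32.14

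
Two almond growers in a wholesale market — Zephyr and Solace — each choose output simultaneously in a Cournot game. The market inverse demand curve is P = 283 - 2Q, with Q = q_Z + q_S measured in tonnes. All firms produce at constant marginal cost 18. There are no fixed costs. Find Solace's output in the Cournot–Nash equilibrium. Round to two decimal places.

A representative firm's profit is π_i = q_i(283 - 2Q) - 18q_i.
First-order condition (treating rivals' output as given): 265 - 4q_i - 2q_j = 0.
By symmetry each firm produces the same amount; substituting q_j = q_i yields q_i = 265/6.

44.17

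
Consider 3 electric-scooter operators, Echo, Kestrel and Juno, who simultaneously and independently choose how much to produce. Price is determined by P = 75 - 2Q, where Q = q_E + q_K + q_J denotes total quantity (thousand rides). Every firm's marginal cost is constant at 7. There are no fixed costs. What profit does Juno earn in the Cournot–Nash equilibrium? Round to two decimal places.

144.50

A representative firm's profit is π_i = q_i(75 - 2Q) - 7q_i.
Setting ∂π_i/∂q_i = 0 with rivals' quantities fixed: 68 - 4q_i - 2·Σ_{j≠i} q_j = 0.
With identical firms every q_j equals q_i, so Σ_{j≠i} q_j = 2q_i and 68 = 8q_i, giving q_i = 17/2.
Price P = 75 - 2·(51/2) = 24.
Juno's profit: (24 - 7)·(17/2) = 289/2.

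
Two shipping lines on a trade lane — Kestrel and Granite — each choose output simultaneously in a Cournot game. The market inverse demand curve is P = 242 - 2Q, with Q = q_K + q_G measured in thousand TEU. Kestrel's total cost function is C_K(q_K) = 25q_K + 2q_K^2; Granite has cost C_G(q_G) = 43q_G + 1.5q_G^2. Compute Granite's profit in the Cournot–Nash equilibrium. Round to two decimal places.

Kestrel's profit: π_K = (242 - 2Q)q_K - (25q_K + 2q_K²). Setting ∂π_K/∂q_K = 0: 217 - 8q_K - 2(q_G) = 0.
Granite's first-order condition: 199 - 7q_G - 2(q_K) = 0.
Best responses: q_K = (217 - 2q_G)/8, q_G = (199 - 2q_K)/7.
Substituting one into the other gives q_K = 1121/52 and q_G = 579/26.
Price P = 242 - 2·43.8269 = 154.3462.
Granite's profit: 154.3462·(579/26) - 43·(579/26) - (3/2)(579/26)² = 1735.7152.

1735.72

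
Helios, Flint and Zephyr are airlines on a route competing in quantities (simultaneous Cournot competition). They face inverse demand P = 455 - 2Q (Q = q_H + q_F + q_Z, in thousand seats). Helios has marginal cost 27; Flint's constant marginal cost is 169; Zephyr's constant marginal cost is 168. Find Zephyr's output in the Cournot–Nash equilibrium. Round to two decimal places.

18.38

Helios's profit: π_H = (455 - 2Q)q_H - (27q_H). Setting ∂π_H/∂q_H = 0: 428 - 4q_H - 2(q_F + q_Z) = 0.
Flint's profit: π_F = (455 - 2Q)q_F - (169q_F). Setting ∂π_F/∂q_F = 0: 286 - 4q_F - 2(q_H + q_Z) = 0.
Zephyr's first-order condition: 287 - 4q_Z - 2(q_H + q_F) = 0.
Summing all 3 equations gives 1001 − 8Q = 0, hence Q = 1001/8.
Back-substituting: q_H = (428 − 1001/4)/2 = 711/8, q_F = (286 − 1001/4)/2 = 143/8, q_Z = (287 − 1001/4)/2 = 147/8.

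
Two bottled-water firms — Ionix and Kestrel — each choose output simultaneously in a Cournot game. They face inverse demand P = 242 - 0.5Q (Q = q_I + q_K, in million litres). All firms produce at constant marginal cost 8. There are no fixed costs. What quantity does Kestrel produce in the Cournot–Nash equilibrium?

156

A representative firm's profit is π_i = q_i(242 - 0.5Q) - 8q_i.
First-order condition (treating rivals' output as given): 234 - q_i - (1/2)q_j = 0.
With identical firms every q_j equals q_i, so q_j = q_i and 234 = (3/2)q_i, giving q_i = 156.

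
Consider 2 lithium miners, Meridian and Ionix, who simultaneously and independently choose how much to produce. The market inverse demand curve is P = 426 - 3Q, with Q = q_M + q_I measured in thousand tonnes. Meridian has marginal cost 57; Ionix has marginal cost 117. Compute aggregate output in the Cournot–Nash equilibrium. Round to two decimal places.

Meridian's profit: π_M = (426 - 3Q)q_M - (57q_M). Setting ∂π_M/∂q_M = 0: 369 - 6q_M - 3(q_I) = 0.
Ionix's first-order condition: 309 - 6q_I - 3(q_M) = 0.
So q_M = (369 - 3q_I)/6 and q_I = (309 - 3q_M)/6.
Solving the pair: q_M = 143/3, q_I = 83/3.
Total output Q = 143/3 + 83/3 = 226/3.

75.33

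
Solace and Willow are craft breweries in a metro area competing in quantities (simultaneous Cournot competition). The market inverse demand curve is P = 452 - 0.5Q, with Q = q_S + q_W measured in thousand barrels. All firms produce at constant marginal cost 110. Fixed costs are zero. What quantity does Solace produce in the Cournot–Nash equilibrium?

A representative firm's profit is π_i = q_i(452 - 0.5Q) - 110q_i.
Setting ∂π_i/∂q_i = 0 with rivals' quantities fixed: 342 - q_i - (1/2)q_j = 0.
With identical firms every q_j equals q_i, so q_j = q_i and 342 = (3/2)q_i, giving q_i = 228.

228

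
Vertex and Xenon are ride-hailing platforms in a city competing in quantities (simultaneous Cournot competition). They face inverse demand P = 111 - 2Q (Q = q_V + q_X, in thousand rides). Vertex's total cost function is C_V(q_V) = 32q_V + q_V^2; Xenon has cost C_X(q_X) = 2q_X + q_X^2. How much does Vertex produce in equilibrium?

Vertex's profit: π_V = (111 - 2Q)q_V - (32q_V + q_V²). Setting ∂π_V/∂q_V = 0: 79 - 6q_V - 2(q_X) = 0.
Xenon's profit: π_X = (111 - 2Q)q_X - (2q_X + q_X²). Setting ∂π_X/∂q_X = 0: 109 - 6q_X - 2(q_V) = 0.
So q_V = (79 - 2q_X)/6 and q_X = (109 - 2q_V)/6.
Solving the pair: q_V = 8, q_X = 31/2.

8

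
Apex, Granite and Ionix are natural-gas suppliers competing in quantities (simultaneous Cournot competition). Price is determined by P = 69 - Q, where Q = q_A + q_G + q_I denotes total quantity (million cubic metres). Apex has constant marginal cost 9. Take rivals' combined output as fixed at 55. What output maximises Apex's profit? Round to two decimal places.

2.50

With rivals' combined output fixed at 55, Apex's profit is π_A = (69 - 55 - q_A)q_A - (9q_A) = (14 - q_A)q_A - (9q_A).
∂π_A/∂q_A = 5 - 2q_A = 0, so q_A = 5/2.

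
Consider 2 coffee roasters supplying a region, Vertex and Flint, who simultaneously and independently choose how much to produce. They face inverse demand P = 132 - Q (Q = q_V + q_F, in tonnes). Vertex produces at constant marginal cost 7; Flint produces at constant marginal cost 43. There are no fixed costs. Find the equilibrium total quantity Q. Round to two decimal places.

71.33

Vertex's profit: π_V = (132 - Q)q_V - (7q_V). Setting ∂π_V/∂q_V = 0: 125 - 2q_V - (q_F) = 0.
Flint's first-order condition: 89 - 2q_F - (q_V) = 0.
So q_V = (125 - q_F)/2 and q_F = (89 - q_V)/2.
Solving the pair: q_V = 161/3, q_F = 53/3.
Total output Q = 161/3 + 53/3 = 214/3.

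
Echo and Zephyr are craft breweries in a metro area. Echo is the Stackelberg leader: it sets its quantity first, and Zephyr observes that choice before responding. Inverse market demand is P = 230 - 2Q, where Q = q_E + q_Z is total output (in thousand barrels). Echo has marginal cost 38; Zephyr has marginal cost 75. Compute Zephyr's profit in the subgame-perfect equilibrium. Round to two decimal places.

Solve by backward induction. Given q_E, the follower Zephyr maximises π_Z = (230 - 2q_E - 2q_Z)q_Z - 75q_Z.
Setting the follower's marginal profit to zero, 155 - 2q_E - 4q_Z = 0, i.e. q_Z = (155 - 2q_E)/4.
Echo substitutes q_Z(q_E) into its own profit: π_E = q_E(230 - 2q_E - (155 - 2q_E)/2) - 38q_E = (305/2 - q_E)q_E - 38q_E.
The leader's first-order condition 229/2 - 2q_E = 0 yields q_E = 229/4.
Then q_Z = (155 - 2·(229/4))/4 = 81/8.
Price P = 230 - 2·(539/8) = 381/4.
Zephyr's profit: (381/4 - 75)·(81/8) = 205.0313.

205.03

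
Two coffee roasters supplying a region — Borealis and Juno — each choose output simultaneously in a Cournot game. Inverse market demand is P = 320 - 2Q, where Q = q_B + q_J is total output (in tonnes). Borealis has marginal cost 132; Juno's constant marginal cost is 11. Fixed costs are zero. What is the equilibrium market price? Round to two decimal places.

Borealis's profit: π_B = (320 - 2Q)q_B - (132q_B). Setting ∂π_B/∂q_B = 0: 188 - 4q_B - 2(q_J) = 0.
Juno's first-order condition: 309 - 4q_J - 2(q_B) = 0.
Best responses: q_B = (188 - 2q_J)/4, q_J = (309 - 2q_B)/4.
Solving the pair: q_B = 67/6, q_J = 215/3.
Total output Q = 497/6, so price P = 320 - 2·(497/6) = 463/3.

154.33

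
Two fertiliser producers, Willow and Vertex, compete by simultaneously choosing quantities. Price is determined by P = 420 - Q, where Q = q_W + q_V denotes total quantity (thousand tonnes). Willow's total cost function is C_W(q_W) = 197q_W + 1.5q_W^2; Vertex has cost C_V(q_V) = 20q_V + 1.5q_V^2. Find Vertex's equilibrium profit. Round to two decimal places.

Willow's profit: π_W = (420 - Q)q_W - (197q_W + (3/2)q_W²). Setting ∂π_W/∂q_W = 0: 223 - 5q_W - (q_V) = 0.
Vertex's profit: π_V = (420 - Q)q_V - (20q_V + (3/2)q_V²). Setting ∂π_V/∂q_V = 0: 400 - 5q_V - (q_W) = 0.
So q_W = (223 - q_V)/5 and q_V = (400 - q_W)/5.
Substituting one into the other gives q_W = 715/24 and q_V = 1777/24.
Price P = 420 - 623/6 = 1897/6.
Vertex's profit: (1897/6)·(1777/24) - 20·(1777/24) - (3/2)(1777/24)² = 13705.4210.

13705.42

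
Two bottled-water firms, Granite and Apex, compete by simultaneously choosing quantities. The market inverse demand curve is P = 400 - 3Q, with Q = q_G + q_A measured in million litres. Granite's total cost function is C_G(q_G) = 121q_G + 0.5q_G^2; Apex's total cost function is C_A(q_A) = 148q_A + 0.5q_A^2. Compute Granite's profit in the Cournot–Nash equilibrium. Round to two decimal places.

Granite's profit: π_G = (400 - 3Q)q_G - (121q_G + (1/2)q_G²). Setting ∂π_G/∂q_G = 0: 279 - 7q_G - 3(q_A) = 0.
Apex's first-order condition: 252 - 7q_A - 3(q_G) = 0.
So q_G = (279 - 3q_A)/7 and q_A = (252 - 3q_G)/7.
Substituting one into the other gives q_G = 1197/40 and q_A = 927/40.
Price P = 400 - 3·(531/10) = 240.7000.
Granite's profit: 240.7000·(1197/40) - 121·(1197/40) - (1/2)(1197/40)² = 3134.2697.

3134.27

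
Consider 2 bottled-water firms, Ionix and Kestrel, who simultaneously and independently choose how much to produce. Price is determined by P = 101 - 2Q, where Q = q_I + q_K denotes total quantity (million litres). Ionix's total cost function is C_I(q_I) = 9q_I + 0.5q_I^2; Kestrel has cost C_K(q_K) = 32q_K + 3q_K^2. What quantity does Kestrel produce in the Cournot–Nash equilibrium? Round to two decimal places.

Ionix's profit: π_I = (101 - 2Q)q_I - (9q_I + (1/2)q_I²). Setting ∂π_I/∂q_I = 0: 92 - 5q_I - 2(q_K) = 0.
Kestrel's profit: π_K = (101 - 2Q)q_K - (32q_K + 3q_K²). Setting ∂π_K/∂q_K = 0: 69 - 10q_K - 2(q_I) = 0.
Best responses: q_I = (92 - 2q_K)/5, q_K = (69 - 2q_I)/10.
Substituting one into the other gives q_I = 17 and q_K = 7/2.

3.50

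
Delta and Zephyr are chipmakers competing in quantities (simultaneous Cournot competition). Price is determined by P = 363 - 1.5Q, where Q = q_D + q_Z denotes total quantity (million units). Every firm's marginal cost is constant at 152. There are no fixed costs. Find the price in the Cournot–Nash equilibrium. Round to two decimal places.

Each firm earns π_i = (363 - 1.5Q)q_i - 152q_i.
Setting ∂π_i/∂q_i = 0 with rivals' quantities fixed: 211 - 3q_i - (3/2)q_j = 0.
By symmetry each firm produces the same amount; substituting q_j = q_i yields q_i = 211/(9/2) = 422/9.
Total output Q = 844/9, so price P = 363 - (3/2)·(844/9) = 667/3.

222.33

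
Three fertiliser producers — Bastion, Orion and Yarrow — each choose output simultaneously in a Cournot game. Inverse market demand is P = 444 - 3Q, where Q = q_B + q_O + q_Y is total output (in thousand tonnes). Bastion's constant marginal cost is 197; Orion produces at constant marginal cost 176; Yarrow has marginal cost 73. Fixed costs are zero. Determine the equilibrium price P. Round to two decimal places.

Bastion's profit: π_B = (444 - 3Q)q_B - (197q_B). Setting ∂π_B/∂q_B = 0: 247 - 6q_B - 3(q_O + q_Y) = 0.
Orion's first-order condition: 268 - 6q_O - 3(q_B + q_Y) = 0.
Yarrow's profit: π_Y = (444 - 3Q)q_Y - (73q_Y). Setting ∂π_Y/∂q_Y = 0: 371 - 6q_Y - 3(q_B + q_O) = 0.
Adding the 3 conditions: 886 − 6Q − 6Q = 0, i.e. Q = 443/6.
Back-substituting: q_B = (247 − 443/2)/3 = 17/2, q_O = (268 − 443/2)/3 = 31/2, q_Y = (371 − 443/2)/3 = 299/6.
Total output Q = 443/6, so price P = 444 - 3·(443/6) = 445/2.

222.50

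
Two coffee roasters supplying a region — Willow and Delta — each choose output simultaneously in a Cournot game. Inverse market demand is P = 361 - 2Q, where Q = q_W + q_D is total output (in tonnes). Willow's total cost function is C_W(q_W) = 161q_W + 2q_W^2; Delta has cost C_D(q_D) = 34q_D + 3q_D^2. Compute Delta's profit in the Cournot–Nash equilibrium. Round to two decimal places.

Willow's profit: π_W = (361 - 2Q)q_W - (161q_W + 2q_W²). Setting ∂π_W/∂q_W = 0: 200 - 8q_W - 2(q_D) = 0.
Delta's profit: π_D = (361 - 2Q)q_D - (34q_D + 3q_D²). Setting ∂π_D/∂q_D = 0: 327 - 10q_D - 2(q_W) = 0.
So q_W = (200 - 2q_D)/8 and q_D = (327 - 2q_W)/10.
Solving the pair: q_W = 673/38, q_D = 554/19.
Price P = 361 - 2·(1781/38) = 267.2632.
Delta's profit: 267.2632·(554/19) - 34·(554/19) - 3(554/19)² = 4250.9141.

4250.91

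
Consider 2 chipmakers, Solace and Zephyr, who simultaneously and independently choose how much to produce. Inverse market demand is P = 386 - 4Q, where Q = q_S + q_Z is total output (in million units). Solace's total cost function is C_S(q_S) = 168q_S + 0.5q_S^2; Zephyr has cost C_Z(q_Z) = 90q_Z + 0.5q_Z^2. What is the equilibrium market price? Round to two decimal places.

227.85

Solace's profit: π_S = (386 - 4Q)q_S - (168q_S + (1/2)q_S²). Setting ∂π_S/∂q_S = 0: 218 - 9q_S - 4(q_Z) = 0.
Zephyr's first-order condition: 296 - 9q_Z - 4(q_S) = 0.
Rearranging gives the reaction functions q_S = (218 - 4q_Z)/9 and q_Z = (296 - 4q_S)/9.
Substituting one into the other gives q_S = 778/65 and q_Z = 1792/65.
Total output Q = 514/13, so price P = 386 - 4·(514/13) = 227.8462.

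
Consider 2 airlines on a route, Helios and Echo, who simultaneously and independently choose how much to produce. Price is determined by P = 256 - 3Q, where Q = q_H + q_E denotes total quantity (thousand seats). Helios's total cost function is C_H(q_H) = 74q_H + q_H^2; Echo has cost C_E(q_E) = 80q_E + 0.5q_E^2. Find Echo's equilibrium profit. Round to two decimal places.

1177.30

Helios's profit: π_H = (256 - 3Q)q_H - (74q_H + q_H²). Setting ∂π_H/∂q_H = 0: 182 - 8q_H - 3(q_E) = 0.
Echo's profit: π_E = (256 - 3Q)q_E - (80q_E + (1/2)q_E²). Setting ∂π_E/∂q_E = 0: 176 - 7q_E - 3(q_H) = 0.
Best responses: q_H = (182 - 3q_E)/8, q_E = (176 - 3q_H)/7.
Substituting one into the other gives q_H = 746/47 and q_E = 862/47.
Price P = 256 - 3·(1608/47) = 153.3617.
Echo's profit: 153.3617·(862/47) - 80·(862/47) - (1/2)(862/47)² = 1177.2992.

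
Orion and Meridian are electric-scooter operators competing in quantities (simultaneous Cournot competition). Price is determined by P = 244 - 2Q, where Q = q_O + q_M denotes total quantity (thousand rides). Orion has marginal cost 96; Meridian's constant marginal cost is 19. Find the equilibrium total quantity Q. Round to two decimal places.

62.17

Orion's profit: π_O = (244 - 2Q)q_O - (96q_O). Setting ∂π_O/∂q_O = 0: 148 - 4q_O - 2(q_M) = 0.
Meridian's first-order condition: 225 - 4q_M - 2(q_O) = 0.
Best responses: q_O = (148 - 2q_M)/4, q_M = (225 - 2q_O)/4.
Solving the pair: q_O = 71/6, q_M = 151/3.
Total output Q = 71/6 + 151/3 = 373/6.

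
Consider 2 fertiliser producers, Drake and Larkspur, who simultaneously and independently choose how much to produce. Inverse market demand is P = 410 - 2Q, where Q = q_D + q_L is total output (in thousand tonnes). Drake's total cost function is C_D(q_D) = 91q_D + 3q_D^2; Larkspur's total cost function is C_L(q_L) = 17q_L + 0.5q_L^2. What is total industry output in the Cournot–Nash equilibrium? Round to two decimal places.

Drake's profit: π_D = (410 - 2Q)q_D - (91q_D + 3q_D²). Setting ∂π_D/∂q_D = 0: 319 - 10q_D - 2(q_L) = 0.
Larkspur's profit: π_L = (410 - 2Q)q_L - (17q_L + (1/2)q_L²). Setting ∂π_L/∂q_L = 0: 393 - 5q_L - 2(q_D) = 0.
So q_D = (319 - 2q_L)/10 and q_L = (393 - 2q_D)/5.
Substituting one into the other gives q_D = 809/46 and q_L = 1646/23.
Total output Q = 809/46 + 1646/23 = 89.1522.

89.15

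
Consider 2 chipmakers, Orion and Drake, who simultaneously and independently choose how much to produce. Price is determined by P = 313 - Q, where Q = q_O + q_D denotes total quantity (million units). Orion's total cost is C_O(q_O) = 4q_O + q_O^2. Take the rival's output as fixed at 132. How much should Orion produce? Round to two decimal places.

With the rival's output fixed at 132, Orion's profit is π_O = (313 - 132 - q_O)q_O - (4q_O + q_O²) = (181 - q_O)q_O - (4q_O + q_O²).
∂π_O/∂q_O = 177 - 4q_O = 0, so q_O = 177/4.

44.25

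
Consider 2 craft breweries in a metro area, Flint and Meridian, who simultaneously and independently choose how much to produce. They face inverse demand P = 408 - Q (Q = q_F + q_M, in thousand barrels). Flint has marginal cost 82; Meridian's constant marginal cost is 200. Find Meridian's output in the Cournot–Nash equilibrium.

30

Flint's profit: π_F = (408 - Q)q_F - (82q_F). Setting ∂π_F/∂q_F = 0: 326 - 2q_F - (q_M) = 0.
Meridian's profit: π_M = (408 - Q)q_M - (200q_M). Setting ∂π_M/∂q_M = 0: 208 - 2q_M - (q_F) = 0.
Best responses: q_F = (326 - q_M)/2, q_M = (208 - q_F)/2.
Solving the pair: q_F = 148, q_M = 30.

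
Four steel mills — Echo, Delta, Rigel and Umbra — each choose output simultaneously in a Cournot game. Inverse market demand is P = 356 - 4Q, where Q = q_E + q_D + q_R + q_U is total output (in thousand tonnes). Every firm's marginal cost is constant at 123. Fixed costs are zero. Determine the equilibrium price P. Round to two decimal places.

A representative firm's profit is π_i = q_i(356 - 4Q) - 123q_i.
Setting ∂π_i/∂q_i = 0 with rivals' quantities fixed: 233 - 8q_i - 4·Σ_{j≠i} q_j = 0.
With identical firms every q_j equals q_i, so Σ_{j≠i} q_j = 3q_i and 233 = 20q_i, giving q_i = 233/20.
Total output Q = 233/5, so price P = 356 - 4·(233/5) = 848/5.

169.60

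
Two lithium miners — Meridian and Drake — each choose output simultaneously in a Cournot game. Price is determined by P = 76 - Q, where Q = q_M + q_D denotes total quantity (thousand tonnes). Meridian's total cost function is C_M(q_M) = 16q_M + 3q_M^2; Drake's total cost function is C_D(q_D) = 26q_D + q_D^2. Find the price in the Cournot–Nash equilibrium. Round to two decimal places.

58.90

Meridian's profit: π_M = (76 - Q)q_M - (16q_M + 3q_M²). Setting ∂π_M/∂q_M = 0: 60 - 8q_M - (q_D) = 0.
Drake's profit: π_D = (76 - Q)q_D - (26q_D + q_D²). Setting ∂π_D/∂q_D = 0: 50 - 4q_D - (q_M) = 0.
Rearranging gives the reaction functions q_M = (60 - q_D)/8 and q_D = (50 - q_M)/4.
Substituting one into the other gives q_M = 190/31 and q_D = 340/31.
Total output Q = 530/31, so price P = 76 - 530/31 = 1826/31.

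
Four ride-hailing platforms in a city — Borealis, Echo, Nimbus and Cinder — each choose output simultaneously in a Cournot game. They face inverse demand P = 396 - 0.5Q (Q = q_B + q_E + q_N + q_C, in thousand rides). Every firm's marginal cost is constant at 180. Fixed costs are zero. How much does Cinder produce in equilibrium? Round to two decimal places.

A representative firm's profit is π_i = q_i(396 - 0.5Q) - 180q_i.
Setting ∂π_i/∂q_i = 0 with rivals' quantities fixed: 216 - q_i - (1/2)·Σ_{j≠i} q_j = 0.
By symmetry each firm produces the same amount; substituting Σ_{j≠i} q_j = 3q_i yields q_i = 216/(5/2) = 432/5.

86.40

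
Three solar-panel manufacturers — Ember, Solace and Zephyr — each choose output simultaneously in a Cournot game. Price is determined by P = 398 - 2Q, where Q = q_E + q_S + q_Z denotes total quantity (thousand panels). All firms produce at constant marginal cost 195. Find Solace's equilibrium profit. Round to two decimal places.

A representative firm's profit is π_i = q_i(398 - 2Q) - 195q_i.
Setting ∂π_i/∂q_i = 0 with rivals' quantities fixed: 203 - 4q_i - 2·Σ_{j≠i} q_j = 0.
By symmetry each firm produces the same amount; substituting Σ_{j≠i} q_j = 2q_i yields q_i = 203/8.
Price P = 398 - 2·(609/8) = 983/4.
Solace's profit: (983/4 - 195)·(203/8) = 1287.7813.

1287.78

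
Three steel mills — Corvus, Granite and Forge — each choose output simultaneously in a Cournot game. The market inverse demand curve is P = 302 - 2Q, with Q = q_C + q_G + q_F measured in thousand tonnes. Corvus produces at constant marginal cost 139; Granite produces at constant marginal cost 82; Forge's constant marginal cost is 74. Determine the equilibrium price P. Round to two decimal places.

Corvus's profit: π_C = (302 - 2Q)q_C - (139q_C). Setting ∂π_C/∂q_C = 0: 163 - 4q_C - 2(q_G + q_F) = 0.
Granite's profit: π_G = (302 - 2Q)q_G - (82q_G). Setting ∂π_G/∂q_G = 0: 220 - 4q_G - 2(q_C + q_F) = 0.
Forge's first-order condition: 228 - 4q_F - 2(q_C + q_G) = 0.
Adding the 3 conditions: 611 − 4Q − 4Q = 0, i.e. Q = 611/8.
Back-substituting: q_C = (163 − 611/4)/2 = 41/8, q_G = (220 − 611/4)/2 = 269/8, q_F = (228 − 611/4)/2 = 301/8.
Total output Q = 611/8, so price P = 302 - 2·(611/8) = 597/4.

149.25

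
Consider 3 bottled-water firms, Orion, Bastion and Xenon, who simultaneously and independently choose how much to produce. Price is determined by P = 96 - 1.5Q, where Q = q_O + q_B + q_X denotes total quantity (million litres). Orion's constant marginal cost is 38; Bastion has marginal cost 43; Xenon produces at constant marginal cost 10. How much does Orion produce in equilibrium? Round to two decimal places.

5.83

Orion's profit: π_O = (96 - 1.5Q)q_O - (38q_O). Setting ∂π_O/∂q_O = 0: 58 - 3q_O - (3/2)(q_B + q_X) = 0.
Bastion's profit: π_B = (96 - 1.5Q)q_B - (43q_B). Setting ∂π_B/∂q_B = 0: 53 - 3q_B - (3/2)(q_O + q_X) = 0.
Xenon's profit: π_X = (96 - 1.5Q)q_X - (10q_X). Setting ∂π_X/∂q_X = 0: 86 - 3q_X - (3/2)(q_O + q_B) = 0.
Adding the 3 conditions: 197 − 3Q − 3Q = 0, i.e. Q = 197/6.
Back-substituting: q_O = (58 − 197/4)/(3/2) = 35/6, q_B = (53 − 197/4)/(3/2) = 5/2, q_X = (86 − 197/4)/(3/2) = 49/2.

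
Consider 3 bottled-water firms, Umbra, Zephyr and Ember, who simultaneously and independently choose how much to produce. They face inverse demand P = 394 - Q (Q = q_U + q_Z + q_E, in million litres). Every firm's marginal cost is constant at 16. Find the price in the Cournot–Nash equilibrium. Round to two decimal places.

110.50

Each firm earns π_i = (394 - Q)q_i - 16q_i.
Setting ∂π_i/∂q_i = 0 with rivals' quantities fixed: 378 - 2q_i - Σ_{j≠i} q_j = 0.
By symmetry each firm produces the same amount; substituting Σ_{j≠i} q_j = 2q_i yields q_i = 378/4 = 189/2.
Total output Q = 567/2, so price P = 394 - 567/2 = 221/2.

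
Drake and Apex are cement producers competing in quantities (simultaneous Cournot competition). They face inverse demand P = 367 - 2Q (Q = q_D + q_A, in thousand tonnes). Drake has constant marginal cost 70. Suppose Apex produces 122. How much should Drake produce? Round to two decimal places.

13.25

With the rival's output fixed at 122, Drake's profit is π_D = (367 - 2·122 - 2q_D)q_D - (70q_D) = (123 - 2q_D)q_D - (70q_D).
∂π_D/∂q_D = 53 - 4q_D = 0, so q_D = 53/4.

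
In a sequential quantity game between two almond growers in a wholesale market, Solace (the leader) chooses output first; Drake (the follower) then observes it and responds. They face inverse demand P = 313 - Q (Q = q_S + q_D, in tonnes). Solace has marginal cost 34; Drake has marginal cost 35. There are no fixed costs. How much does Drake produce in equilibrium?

The follower Drake best-responds to any q_S: π_D = (313 - Q)q_D - 35q_D.
∂π_D/∂q_D = 278 - q_S - 2q_D = 0 gives the reaction function q_D = (278 - q_S)/2.
The leader anticipates this reaction. Substituting into P = 313 - Q gives P = 174 - (1/2)q_S, so π_S = (174 - (1/2)q_S)q_S - 34q_S.
Maximising: ∂π_S/∂q_S = 140 - q_S = 0, giving q_S = 140.
Then q_D = (278 - 140)/2 = 69.

69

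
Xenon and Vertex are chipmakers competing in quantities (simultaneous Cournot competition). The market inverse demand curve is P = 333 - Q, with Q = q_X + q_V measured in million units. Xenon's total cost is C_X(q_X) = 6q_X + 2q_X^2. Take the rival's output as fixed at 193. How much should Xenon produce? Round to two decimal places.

22.33

With the rival's output fixed at 193, Xenon's profit is π_X = (333 - 193 - q_X)q_X - (6q_X + 2q_X²) = (140 - q_X)q_X - (6q_X + 2q_X²).
∂π_X/∂q_X = 134 - 6q_X = 0, so q_X = 67/3.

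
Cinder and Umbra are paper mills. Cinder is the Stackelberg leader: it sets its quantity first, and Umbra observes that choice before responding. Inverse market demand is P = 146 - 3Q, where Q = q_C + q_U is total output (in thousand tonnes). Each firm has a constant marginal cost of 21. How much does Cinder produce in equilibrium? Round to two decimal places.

20.83

Solve by backward induction. Given q_C, the follower Umbra maximises π_U = (146 - 3q_C - 3q_U)q_U - 21q_U.
Follower FOC: 125 - 3q_C - 6q_U = 0, so q_U(q_C) = (125 - 3q_C)/6.
The leader anticipates this reaction. Substituting into P = 146 - 3Q gives P = 167/2 - (3/2)q_C, so π_C = (167/2 - (3/2)q_C)q_C - 21q_C.
The leader's first-order condition 125/2 - 3q_C = 0 yields q_C = 125/6.
Then q_U = (125 - 3·(125/6))/6 = 125/12.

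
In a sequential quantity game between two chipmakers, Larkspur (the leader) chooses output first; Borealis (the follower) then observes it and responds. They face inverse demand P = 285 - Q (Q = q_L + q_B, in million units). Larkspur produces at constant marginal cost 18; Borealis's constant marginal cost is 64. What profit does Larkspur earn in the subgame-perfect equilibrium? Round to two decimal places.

12246.13

The follower Borealis best-responds to any q_L: π_B = (285 - Q)q_B - 64q_B.
Follower FOC: 221 - q_L - 2q_B = 0, so q_B(q_L) = (221 - q_L)/2.
The leader anticipates this reaction. Substituting into P = 285 - Q gives P = 349/2 - (1/2)q_L, so π_L = (349/2 - (1/2)q_L)q_L - 18q_L.
Leader FOC: 313/2 - q_L = 0, so q_L = 313/2.
Then q_B = (221 - 313/2)/2 = 129/4.
Price P = 285 - 755/4 = 385/4.
Larkspur's profit: (385/4 - 18)·(313/2) = 12246.1250.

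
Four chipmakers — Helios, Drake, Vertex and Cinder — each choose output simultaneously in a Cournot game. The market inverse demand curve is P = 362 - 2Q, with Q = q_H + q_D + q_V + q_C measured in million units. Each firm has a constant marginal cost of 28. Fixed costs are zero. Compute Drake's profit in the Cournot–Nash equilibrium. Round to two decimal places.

2231.12

A representative firm's profit is π_i = q_i(362 - 2Q) - 28q_i.
First-order condition (treating rivals' output as given): 334 - 4q_i - 2·Σ_{j≠i} q_j = 0.
With identical firms every q_j equals q_i, so Σ_{j≠i} q_j = 3q_i and 334 = 10q_i, giving q_i = 167/5.
Price P = 362 - 2·(668/5) = 474/5.
Drake's profit: (474/5 - 28)·(167/5) = 2231.1200.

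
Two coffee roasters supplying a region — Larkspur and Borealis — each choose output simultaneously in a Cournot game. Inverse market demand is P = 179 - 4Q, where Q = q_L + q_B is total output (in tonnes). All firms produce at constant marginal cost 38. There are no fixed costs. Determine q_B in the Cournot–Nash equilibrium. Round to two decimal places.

11.75

A representative firm's profit is π_i = q_i(179 - 4Q) - 38q_i.
First-order condition (treating rivals' output as given): 141 - 8q_i - 4q_j = 0.
By symmetry each firm produces the same amount; substituting q_j = q_i yields q_i = 141/12 = 47/4.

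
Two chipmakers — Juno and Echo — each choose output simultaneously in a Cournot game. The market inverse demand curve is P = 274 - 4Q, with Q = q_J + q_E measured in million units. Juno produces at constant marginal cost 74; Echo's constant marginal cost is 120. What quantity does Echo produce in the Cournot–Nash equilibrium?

9

Juno's profit: π_J = (274 - 4Q)q_J - (74q_J). Setting ∂π_J/∂q_J = 0: 200 - 8q_J - 4(q_E) = 0.
Echo's first-order condition: 154 - 8q_E - 4(q_J) = 0.
So q_J = (200 - 4q_E)/8 and q_E = (154 - 4q_J)/8.
Substituting one into the other gives q_J = 41/2 and q_E = 9.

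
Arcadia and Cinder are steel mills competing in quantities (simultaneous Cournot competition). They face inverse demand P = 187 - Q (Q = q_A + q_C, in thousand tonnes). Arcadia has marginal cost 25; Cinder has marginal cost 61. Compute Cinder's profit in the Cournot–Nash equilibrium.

900

Arcadia's profit: π_A = (187 - Q)q_A - (25q_A). Setting ∂π_A/∂q_A = 0: 162 - 2q_A - (q_C) = 0.
Cinder's profit: π_C = (187 - Q)q_C - (61q_C). Setting ∂π_C/∂q_C = 0: 126 - 2q_C - (q_A) = 0.
So q_A = (162 - q_C)/2 and q_C = (126 - q_A)/2.
Substituting one into the other gives q_A = 66 and q_C = 30.
Price P = 187 - 96 = 91.
Cinder's profit: (91 - 61)·30 = 900.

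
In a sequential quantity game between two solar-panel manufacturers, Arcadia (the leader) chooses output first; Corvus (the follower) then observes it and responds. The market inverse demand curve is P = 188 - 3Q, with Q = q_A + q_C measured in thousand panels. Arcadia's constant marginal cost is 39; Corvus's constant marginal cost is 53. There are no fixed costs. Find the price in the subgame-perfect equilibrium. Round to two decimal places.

79.75

Solve by backward induction. Given q_A, the follower Corvus maximises π_C = (188 - 3q_A - 3q_C)q_C - 53q_C.
Setting the follower's marginal profit to zero, 135 - 3q_A - 6q_C = 0, i.e. q_C = (135 - 3q_A)/6.
The leader anticipates this reaction. Substituting into P = 188 - 3Q gives P = 241/2 - (3/2)q_A, so π_A = (241/2 - (3/2)q_A)q_A - 39q_A.
Maximising: ∂π_A/∂q_A = 163/2 - 3q_A = 0, giving q_A = 163/6.
Then q_C = (135 - 3·(163/6))/6 = 107/12.
Total output Q = 433/12, so price P = 188 - 3·(433/12) = 319/4.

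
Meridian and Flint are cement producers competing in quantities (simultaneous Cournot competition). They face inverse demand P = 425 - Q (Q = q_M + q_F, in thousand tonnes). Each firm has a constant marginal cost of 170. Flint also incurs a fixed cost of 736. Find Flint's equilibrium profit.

A representative firm's profit is π_i = q_i(425 - Q) - 170q_i.
First-order condition (treating rivals' output as given): 255 - 2q_i - q_j = 0.
With identical firms every q_j equals q_i, so q_j = q_i and 255 = 3q_i, giving q_i = 85.
Price P = 425 - 170 = 255.
Flint's profit: (255 - 170)·85 - 736 = 6489.

6489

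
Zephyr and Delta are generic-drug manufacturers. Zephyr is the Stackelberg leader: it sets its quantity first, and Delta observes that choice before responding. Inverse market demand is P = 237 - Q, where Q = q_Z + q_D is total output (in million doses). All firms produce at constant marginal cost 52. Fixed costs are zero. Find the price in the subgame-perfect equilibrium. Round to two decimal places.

98.25

Solve by backward induction. Given q_Z, the follower Delta maximises π_D = (237 - q_Z - q_D)q_D - 52q_D.
Follower FOC: 185 - q_Z - 2q_D = 0, so q_D(q_Z) = (185 - q_Z)/2.
The leader anticipates this reaction. Substituting into P = 237 - Q gives P = 289/2 - (1/2)q_Z, so π_Z = (289/2 - (1/2)q_Z)q_Z - 52q_Z.
The leader's first-order condition 185/2 - q_Z = 0 yields q_Z = 185/2.
Then q_D = (185 - 185/2)/2 = 185/4.
Total output Q = 555/4, so price P = 237 - 555/4 = 393/4.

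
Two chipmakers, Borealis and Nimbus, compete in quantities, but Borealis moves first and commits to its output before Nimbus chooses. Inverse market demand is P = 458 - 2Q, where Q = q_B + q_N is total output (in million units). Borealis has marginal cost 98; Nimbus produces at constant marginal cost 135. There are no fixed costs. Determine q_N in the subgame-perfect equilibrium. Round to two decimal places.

The follower Nimbus best-responds to any q_B: π_N = (458 - 2Q)q_N - 135q_N.
∂π_N/∂q_N = 323 - 2q_B - 4q_N = 0 gives the reaction function q_N = (323 - 2q_B)/4.
The leader anticipates this reaction. Substituting into P = 458 - 2Q gives P = 593/2 - q_B, so π_B = (593/2 - q_B)q_B - 98q_B.
The leader's first-order condition 397/2 - 2q_B = 0 yields q_B = 397/4.
Then q_N = (323 - 2·(397/4))/4 = 249/8.

31.13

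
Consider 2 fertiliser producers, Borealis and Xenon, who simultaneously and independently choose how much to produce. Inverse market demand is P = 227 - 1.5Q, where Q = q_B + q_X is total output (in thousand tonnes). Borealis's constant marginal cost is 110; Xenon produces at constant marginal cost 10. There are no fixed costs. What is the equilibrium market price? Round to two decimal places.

115.67

Borealis's profit: π_B = (227 - 1.5Q)q_B - (110q_B). Setting ∂π_B/∂q_B = 0: 117 - 3q_B - (3/2)(q_X) = 0.
Xenon's profit: π_X = (227 - 1.5Q)q_X - (10q_X). Setting ∂π_X/∂q_X = 0: 217 - 3q_X - (3/2)(q_B) = 0.
Best responses: q_B = (117 - (3/2)q_X)/3, q_X = (217 - (3/2)q_B)/3.
Solving the pair: q_B = 34/9, q_X = 634/9.
Total output Q = 668/9, so price P = 227 - (3/2)·(668/9) = 347/3.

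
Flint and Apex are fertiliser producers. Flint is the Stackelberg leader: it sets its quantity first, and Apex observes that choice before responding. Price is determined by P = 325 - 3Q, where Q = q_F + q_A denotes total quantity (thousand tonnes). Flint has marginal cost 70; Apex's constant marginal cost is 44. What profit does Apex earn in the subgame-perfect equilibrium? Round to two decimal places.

2310.19

The follower Apex best-responds to any q_F: π_A = (325 - 3Q)q_A - 44q_A.
∂π_A/∂q_A = 281 - 3q_F - 6q_A = 0 gives the reaction function q_A = (281 - 3q_F)/6.
Flint substitutes q_A(q_F) into its own profit: π_F = q_F(325 - 3q_F - (281 - 3q_F)/2) - 70q_F = (369/2 - (3/2)q_F)q_F - 70q_F.
The leader's first-order condition 229/2 - 3q_F = 0 yields q_F = 229/6.
Then q_A = (281 - 3·(229/6))/6 = 111/4.
Price P = 325 - 3·(791/12) = 509/4.
Apex's profit: (509/4 - 44)·(111/4) = 2310.1875.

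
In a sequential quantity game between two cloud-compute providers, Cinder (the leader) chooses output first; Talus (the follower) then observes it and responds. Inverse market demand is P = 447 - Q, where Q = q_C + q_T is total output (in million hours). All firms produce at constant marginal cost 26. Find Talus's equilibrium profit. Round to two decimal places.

Solve by backward induction. Given q_C, the follower Talus maximises π_T = (447 - q_C - q_T)q_T - 26q_T.
Setting the follower's marginal profit to zero, 421 - q_C - 2q_T = 0, i.e. q_T = (421 - q_C)/2.
The leader anticipates this reaction. Substituting into P = 447 - Q gives P = 473/2 - (1/2)q_C, so π_C = (473/2 - (1/2)q_C)q_C - 26q_C.
Leader FOC: 421/2 - q_C = 0, so q_C = 421/2.
Then q_T = (421 - 421/2)/2 = 421/4.
Price P = 447 - 1263/4 = 525/4.
Talus's profit: (525/4 - 26)·(421/4) = 11077.5625.

11077.56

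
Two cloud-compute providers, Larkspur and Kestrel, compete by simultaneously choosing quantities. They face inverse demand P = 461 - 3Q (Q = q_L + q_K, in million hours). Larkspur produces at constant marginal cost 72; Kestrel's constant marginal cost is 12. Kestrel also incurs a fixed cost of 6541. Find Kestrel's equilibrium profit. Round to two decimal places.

3054.59

Larkspur's profit: π_L = (461 - 3Q)q_L - (72q_L). Setting ∂π_L/∂q_L = 0: 389 - 6q_L - 3(q_K) = 0.
Kestrel's profit: π_K = (461 - 3Q)q_K - (12q_K). Setting ∂π_K/∂q_K = 0: 449 - 6q_K - 3(q_L) = 0.
Rearranging gives the reaction functions q_L = (389 - 3q_K)/6 and q_K = (449 - 3q_L)/6.
Solving the pair: q_L = 329/9, q_K = 509/9.
Price P = 461 - 3·(838/9) = 545/3.
Kestrel's profit: (545/3 - 12)·(509/9) - 6541 = 3054.5926.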